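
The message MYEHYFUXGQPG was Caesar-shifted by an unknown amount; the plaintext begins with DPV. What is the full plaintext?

DPVYPWLOXHGX

From the crib: M(12)−D(3)=9, so the shift is 9.
Subtract 9 from each ciphertext letter:
M(12): 12−9=3 → D
Y(24): 24−9=15 → P
E(4): 4−9=-5≡21 → V
H(7): 7−9=-2≡24 → Y
Y(24): 24−9=15 → P
F(5): 5−9=-4≡22 → W
U(20): 20−9=11 → L
X(23): 23−9=14 → O
G(6): 6−9=-3≡23 → X
Q(16): 16−9=7 → H
P(15): 15−9=6 → G
G(6): 6−9=-3≡23 → X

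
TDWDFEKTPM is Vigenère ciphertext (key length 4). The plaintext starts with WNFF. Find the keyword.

XQRY

Subtract each crib letter from the matching ciphertext letter (mod 26):
T(19)−W(22)=-3≡23 → X
D(3)−N(13)=-10≡16 → Q
W(22)−F(5)=17 → R
D(3)−F(5)=-2≡24 → Y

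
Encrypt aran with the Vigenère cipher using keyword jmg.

jdgw

Repeat the key across the message: jmgj
a(0)+j(9): 9 → j
r(17)+m(12): 29≡3 → d
a(0)+g(6): 6 → g
n(13)+j(9): 22 → w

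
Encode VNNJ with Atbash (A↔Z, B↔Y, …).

EMMQ

V(21) → E(4)
N(13) → M(12)
N(13) → M(12)
J(9) → Q(16)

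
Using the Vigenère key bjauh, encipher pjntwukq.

qsnndvtq

Repeat the key across the message: bjauhbja
p(15)+b(1): 16 → q
j(9)+j(9): 18 → s
n(13)+a(0): 13 → n
t(19)+u(20): 39≡13 → n
w(22)+h(7): 29≡3 → d
u(20)+b(1): 21 → v
k(10)+j(9): 19 → t
q(16)+a(0): 16 → q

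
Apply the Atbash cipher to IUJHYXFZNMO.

I(8) → R(17)
U(20) → F(5)
J(9) → Q(16)
H(7) → S(18)
Y(24) → B(1)
X(23) → C(2)
F(5) → U(20)
Z(25) → A(0)
N(13) → M(12)
M(12) → N(13)
O(14) → L(11)

RFQSBCUAMNL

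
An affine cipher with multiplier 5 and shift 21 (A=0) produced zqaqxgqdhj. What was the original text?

The inverse of 5 mod 26 is 21, since 5·21=105≡1. Apply D(y)=21·(y−21) mod 26:
z(25): 21·(25−21)=84≡6 → g
q(16): 21·(16−21)=-105≡25 → z
a(0): 21·(0−21)=-441≡1 → b
q(16): 21·(16−21)=-105≡25 → z
x(23): 21·(23−21)=42≡16 → q
g(6): 21·(6−21)=-315≡23 → x
q(16): 21·(16−21)=-105≡25 → z
d(3): 21·(3−21)=-378≡12 → m
h(7): 21·(7−21)=-294≡18 → s
j(9): 21·(9−21)=-252≡8 → i

gzbzqxzmsi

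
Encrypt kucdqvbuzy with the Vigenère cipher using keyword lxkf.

Repeat the key across the message: lxkflxkflx
k(10)+l(11): 21 → v
u(20)+x(23): 43≡17 → r
c(2)+k(10): 12 → m
d(3)+f(5): 8 → i
q(16)+l(11): 27≡1 → b
v(21)+x(23): 44≡18 → s
b(1)+k(10): 11 → l
u(20)+f(5): 25 → z
z(25)+l(11): 36≡10 → k
y(24)+x(23): 47≡21 → v

vrmibslzkv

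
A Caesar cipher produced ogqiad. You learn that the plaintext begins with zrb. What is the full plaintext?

zrbtlo

From the crib: o(14)−z(25)=-11≡15, so the shift is 15.
Subtract 15 from each ciphertext letter:
o(14): 14−15=-1≡25 → z
g(6): 6−15=-9≡17 → r
q(16): 16−15=1 → b
i(8): 8−15=-7≡19 → t
a(0): 0−15=-15≡11 → l
d(3): 3−15=-12≡14 → o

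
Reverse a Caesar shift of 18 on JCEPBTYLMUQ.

J(9): 9−18=-9≡17 → R
C(2): 2−18=-16≡10 → K
E(4): 4−18=-14≡12 → M
P(15): 15−18=-3≡23 → X
B(1): 1−18=-17≡9 → J
T(19): 19−18=1 → B
Y(24): 24−18=6 → G
L(11): 11−18=-7≡19 → T
M(12): 12−18=-6≡20 → U
U(20): 20−18=2 → C
Q(16): 16−18=-2≡24 → Y

RKMXJBGTUCY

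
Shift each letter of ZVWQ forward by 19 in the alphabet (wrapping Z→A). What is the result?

Z(25): 25+19=44≡18 → S
V(21): 21+19=40≡14 → O
W(22): 22+19=41≡15 → P
Q(16): 16+19=35≡9 → J

SOPJ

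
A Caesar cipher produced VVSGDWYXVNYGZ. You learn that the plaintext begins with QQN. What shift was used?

5

From the crib: V(21)−Q(16)=5, so the shift is 5.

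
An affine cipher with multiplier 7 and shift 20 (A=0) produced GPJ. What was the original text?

YDR

The inverse of 7 mod 26 is 15, since 7·15=105≡1. Apply D(y)=15·(y−20) mod 26:
G(6): 15·(6−20)=-210≡24 → Y
P(15): 15·(15−20)=-75≡3 → D
J(9): 15·(9−20)=-165≡17 → R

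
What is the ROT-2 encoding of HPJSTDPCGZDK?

H(7): 7+2=9 → J
P(15): 15+2=17 → R
J(9): 9+2=11 → L
S(18): 18+2=20 → U
T(19): 19+2=21 → V
D(3): 3+2=5 → F
P(15): 15+2=17 → R
C(2): 2+2=4 → E
G(6): 6+2=8 → I
Z(25): 25+2=27≡1 → B
D(3): 3+2=5 → F
K(10): 10+2=12 → M

JRLUVFREIBFM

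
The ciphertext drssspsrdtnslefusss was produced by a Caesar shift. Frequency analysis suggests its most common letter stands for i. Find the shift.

10

The most frequent ciphertext letter is s (appears 8 times).
s is position 18; i is position 8.
Shift = 10.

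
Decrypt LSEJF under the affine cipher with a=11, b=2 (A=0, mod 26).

The inverse of 11 mod 26 is 19, since 11·19=209≡1. Apply D(y)=19·(y−2) mod 26:
L(11): 19·(11−2)=171≡15 → P
S(18): 19·(18−2)=304≡18 → S
E(4): 19·(4−2)=38≡12 → M
J(9): 19·(9−2)=133≡3 → D
F(5): 19·(5−2)=57≡5 → F

PSMDF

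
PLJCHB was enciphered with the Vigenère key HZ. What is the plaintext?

IMCDAC

Repeat the key across the ciphertext: HZHZHZ
P(15)−H(7): 8 → I
L(11)−Z(25): -14≡12 → M
J(9)−H(7): 2 → C
C(2)−Z(25): -23≡3 → D
H(7)−H(7): 0 → A
B(1)−Z(25): -24≡2 → C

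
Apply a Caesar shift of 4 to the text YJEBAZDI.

Y(24): 24+4=28≡2 → C
J(9): 9+4=13 → N
E(4): 4+4=8 → I
B(1): 1+4=5 → F
A(0): 0+4=4 → E
Z(25): 25+4=29≡3 → D
D(3): 3+4=7 → H
I(8): 8+4=12 → M

CNIFEDHM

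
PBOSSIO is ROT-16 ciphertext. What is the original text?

P(15): 15−16=-1≡25 → Z
B(1): 1−16=-15≡11 → L
O(14): 14−16=-2≡24 → Y
S(18): 18−16=2 → C
S(18): 18−16=2 → C
I(8): 8−16=-8≡18 → S
O(14): 14−16=-2≡24 → Y

ZLYCCSY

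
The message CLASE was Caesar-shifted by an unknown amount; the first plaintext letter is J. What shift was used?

19

From the crib: C(2)−J(9)=-7≡19, so the shift is 19.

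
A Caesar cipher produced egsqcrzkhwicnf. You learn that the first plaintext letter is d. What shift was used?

1

From the crib: e(4)−d(3)=1, so the shift is 1.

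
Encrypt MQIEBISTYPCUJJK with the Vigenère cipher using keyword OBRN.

Repeat the key across the message: OBRNOBRNOBRNOBR
M(12)+O(14): 26≡0 → A
Q(16)+B(1): 17 → R
I(8)+R(17): 25 → Z
E(4)+N(13): 17 → R
B(1)+O(14): 15 → P
I(8)+B(1): 9 → J
S(18)+R(17): 35≡9 → J
T(19)+N(13): 32≡6 → G
Y(24)+O(14): 38≡12 → M
P(15)+B(1): 16 → Q
C(2)+R(17): 19 → T
U(20)+N(13): 33≡7 → H
J(9)+O(14): 23 → X
J(9)+B(1): 10 → K
K(10)+R(17): 27≡1 → B

ARZRPJJGMQTHXKB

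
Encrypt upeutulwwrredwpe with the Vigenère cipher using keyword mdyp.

Repeat the key across the message: mdypmdypmdypmdyp
u(20)+m(12): 32≡6 → g
p(15)+d(3): 18 → s
e(4)+y(24): 28≡2 → c
u(20)+p(15): 35≡9 → j
t(19)+m(12): 31≡5 → f
u(20)+d(3): 23 → x
l(11)+y(24): 35≡9 → j
w(22)+p(15): 37≡11 → l
w(22)+m(12): 34≡8 → i
r(17)+d(3): 20 → u
r(17)+y(24): 41≡15 → p
e(4)+p(15): 19 → t
d(3)+m(12): 15 → p
w(22)+d(3): 25 → z
p(15)+y(24): 39≡13 → n
e(4)+p(15): 19 → t

gscjfxjliuptpznt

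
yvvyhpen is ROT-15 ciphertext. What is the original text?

jggjsapy

y(24): 24−15=9 → j
v(21): 21−15=6 → g
v(21): 21−15=6 → g
y(24): 24−15=9 → j
h(7): 7−15=-8≡18 → s
p(15): 15−15=0 → a
e(4): 4−15=-11≡15 → p
n(13): 13−15=-2≡24 → y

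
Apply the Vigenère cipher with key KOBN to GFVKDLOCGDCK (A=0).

QTWXNZPPQRDX

Repeat the key across the message: KOBNKOBNKOBN
G(6)+K(10): 16 → Q
F(5)+O(14): 19 → T
V(21)+B(1): 22 → W
K(10)+N(13): 23 → X
D(3)+K(10): 13 → N
L(11)+O(14): 25 → Z
O(14)+B(1): 15 → P
C(2)+N(13): 15 → P
G(6)+K(10): 16 → Q
D(3)+O(14): 17 → R
C(2)+B(1): 3 → D
K(10)+N(13): 23 → X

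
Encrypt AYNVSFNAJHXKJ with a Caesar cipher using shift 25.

A(0): 0+25=25 → Z
Y(24): 24+25=49≡23 → X
N(13): 13+25=38≡12 → M
V(21): 21+25=46≡20 → U
S(18): 18+25=43≡17 → R
F(5): 5+25=30≡4 → E
N(13): 13+25=38≡12 → M
A(0): 0+25=25 → Z
J(9): 9+25=34≡8 → I
H(7): 7+25=32≡6 → G
X(23): 23+25=48≡22 → W
K(10): 10+25=35≡9 → J
J(9): 9+25=34≡8 → I

ZXMUREMZIGWJI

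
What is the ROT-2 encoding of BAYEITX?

B(1): 1+2=3 → D
A(0): 0+2=2 → C
Y(24): 24+2=26≡0 → A
E(4): 4+2=6 → G
I(8): 8+2=10 → K
T(19): 19+2=21 → V
X(23): 23+2=25 → Z

DCAGKVZ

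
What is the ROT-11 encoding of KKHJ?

VVSU

K(10): 10+11=21 → V
K(10): 10+11=21 → V
H(7): 7+11=18 → S
J(9): 9+11=20 → U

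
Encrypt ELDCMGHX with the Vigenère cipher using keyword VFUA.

ZQXCHLBX

Repeat the key across the message: VFUAVFUA
E(4)+V(21): 25 → Z
L(11)+F(5): 16 → Q
D(3)+U(20): 23 → X
C(2)+A(0): 2 → C
M(12)+V(21): 33≡7 → H
G(6)+F(5): 11 → L
H(7)+U(20): 27≡1 → B
X(23)+A(0): 23 → X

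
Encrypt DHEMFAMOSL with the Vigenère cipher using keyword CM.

Repeat the key across the message: CMCMCMCMCM
D(3)+C(2): 5 → F
H(7)+M(12): 19 → T
E(4)+C(2): 6 → G
M(12)+M(12): 24 → Y
F(5)+C(2): 7 → H
A(0)+M(12): 12 → M
M(12)+C(2): 14 → O
O(14)+M(12): 26≡0 → A
S(18)+C(2): 20 → U
L(11)+M(12): 23 → X

FTGYHMOAUX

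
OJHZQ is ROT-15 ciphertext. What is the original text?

O(14): 14−15=-1≡25 → Z
J(9): 9−15=-6≡20 → U
H(7): 7−15=-8≡18 → S
Z(25): 25−15=10 → K
Q(16): 16−15=1 → B

ZUSKB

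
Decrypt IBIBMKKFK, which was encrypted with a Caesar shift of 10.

YRYRCAAVA

I(8): 8−10=-2≡24 → Y
B(1): 1−10=-9≡17 → R
I(8): 8−10=-2≡24 → Y
B(1): 1−10=-9≡17 → R
M(12): 12−10=2 → C
K(10): 10−10=0 → A
K(10): 10−10=0 → A
F(5): 5−10=-5≡21 → V
K(10): 10−10=0 → A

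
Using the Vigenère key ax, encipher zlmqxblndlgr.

zimnxylkdigo

Repeat the key across the message: axaxaxaxaxax
z(25)+a(0): 25 → z
l(11)+x(23): 34≡8 → i
m(12)+a(0): 12 → m
q(16)+x(23): 39≡13 → n
x(23)+a(0): 23 → x
b(1)+x(23): 24 → y
l(11)+a(0): 11 → l
n(13)+x(23): 36≡10 → k
d(3)+a(0): 3 → d
l(11)+x(23): 34≡8 → i
g(6)+a(0): 6 → g
r(17)+x(23): 40≡14 → o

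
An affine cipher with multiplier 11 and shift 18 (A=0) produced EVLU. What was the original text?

UFXM

The inverse of 11 mod 26 is 19, since 11·19=209≡1. Apply D(y)=19·(y−18) mod 26:
E(4): 19·(4−18)=-266≡20 → U
V(21): 19·(21−18)=57≡5 → F
L(11): 19·(11−18)=-133≡23 → X
U(20): 19·(20−18)=38≡12 → M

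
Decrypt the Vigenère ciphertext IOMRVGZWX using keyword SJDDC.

Repeat the key across the ciphertext: SJDDCSJDD
I(8)−S(18): -10≡16 → Q
O(14)−J(9): 5 → F
M(12)−D(3): 9 → J
R(17)−D(3): 14 → O
V(21)−C(2): 19 → T
G(6)−S(18): -12≡14 → O
Z(25)−J(9): 16 → Q
W(22)−D(3): 19 → T
X(23)−D(3): 20 → U

QFJOTOQTU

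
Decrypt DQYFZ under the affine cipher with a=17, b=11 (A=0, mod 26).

The inverse of 17 mod 26 is 23, since 17·23=391≡1. Apply D(y)=23·(y−11) mod 26:
D(3): 23·(3−11)=-184≡24 → Y
Q(16): 23·(16−11)=115≡11 → L
Y(24): 23·(24−11)=299≡13 → N
F(5): 23·(5−11)=-138≡18 → S
Z(25): 23·(25−11)=322≡10 → K

YLNSK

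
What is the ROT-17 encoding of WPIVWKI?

NGZMNBZ

W(22): 22+17=39≡13 → N
P(15): 15+17=32≡6 → G
I(8): 8+17=25 → Z
V(21): 21+17=38≡12 → M
W(22): 22+17=39≡13 → N
K(10): 10+17=27≡1 → B
I(8): 8+17=25 → Z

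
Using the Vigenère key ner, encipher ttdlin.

Repeat the key across the message: nerner
t(19)+n(13): 32≡6 → g
t(19)+e(4): 23 → x
d(3)+r(17): 20 → u
l(11)+n(13): 24 → y
i(8)+e(4): 12 → m
n(13)+r(17): 30≡4 → e

gxuyme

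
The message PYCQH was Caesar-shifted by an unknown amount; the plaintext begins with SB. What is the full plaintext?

From the crib: P(15)−S(18)=-3≡23, so the shift is 23.
Subtract 23 from each ciphertext letter:
P(15): 15−23=-8≡18 → S
Y(24): 24−23=1 → B
C(2): 2−23=-21≡5 → F
Q(16): 16−23=-7≡19 → T
H(7): 7−23=-16≡10 → K

SBFTK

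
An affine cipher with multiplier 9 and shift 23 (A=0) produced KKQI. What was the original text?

NNFH

The inverse of 9 mod 26 is 3, since 9·3=27≡1. Apply D(y)=3·(y−23) mod 26:
K(10): 3·(10−23)=-39≡13 → N
K(10): 3·(10−23)=-39≡13 → N
Q(16): 3·(16−23)=-21≡5 → F
I(8): 3·(8−23)=-45≡7 → H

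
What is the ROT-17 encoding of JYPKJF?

APGBAW

J(9): 9+17=26≡0 → A
Y(24): 24+17=41≡15 → P
P(15): 15+17=32≡6 → G
K(10): 10+17=27≡1 → B
J(9): 9+17=26≡0 → A
F(5): 5+17=22 → W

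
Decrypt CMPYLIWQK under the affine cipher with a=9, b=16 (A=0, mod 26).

KOXYLCSAI

The inverse of 9 mod 26 is 3, since 9·3=27≡1. Apply D(y)=3·(y−16) mod 26:
C(2): 3·(2−16)=-42≡10 → K
M(12): 3·(12−16)=-12≡14 → O
P(15): 3·(15−16)=-3≡23 → X
Y(24): 3·(24−16)=24 → Y
L(11): 3·(11−16)=-15≡11 → L
I(8): 3·(8−16)=-24≡2 → C
W(22): 3·(22−16)=18 → S
Q(16): 3·(16−16)=0 → A
K(10): 3·(10−16)=-18≡8 → I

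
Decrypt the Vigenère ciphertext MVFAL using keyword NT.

ZCSHY

Repeat the key across the ciphertext: NTNTN
M(12)−N(13): -1≡25 → Z
V(21)−T(19): 2 → C
F(5)−N(13): -8≡18 → S
A(0)−T(19): -19≡7 → H
L(11)−N(13): -2≡24 → Y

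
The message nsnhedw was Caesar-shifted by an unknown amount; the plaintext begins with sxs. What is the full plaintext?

From the crib: n(13)−s(18)=-5≡21, so the shift is 21.
Subtract 21 from each ciphertext letter:
n(13): 13−21=-8≡18 → s
s(18): 18−21=-3≡23 → x
n(13): 13−21=-8≡18 → s
h(7): 7−21=-14≡12 → m
e(4): 4−21=-17≡9 → j
d(3): 3−21=-18≡8 → i
w(22): 22−21=1 → b

sxsmjib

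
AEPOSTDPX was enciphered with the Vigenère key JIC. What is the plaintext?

RWNFKRUHV

Repeat the key across the ciphertext: JICJICJIC
A(0)−J(9): -9≡17 → R
E(4)−I(8): -4≡22 → W
P(15)−C(2): 13 → N
O(14)−J(9): 5 → F
S(18)−I(8): 10 → K
T(19)−C(2): 17 → R
D(3)−J(9): -6≡20 → U
P(15)−I(8): 7 → H
X(23)−C(2): 21 → V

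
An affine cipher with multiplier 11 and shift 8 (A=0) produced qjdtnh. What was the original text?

wtjbrh

The inverse of 11 mod 26 is 19, since 11·19=209≡1. Apply D(y)=19·(y−8) mod 26:
q(16): 19·(16−8)=152≡22 → w
j(9): 19·(9−8)=19 → t
d(3): 19·(3−8)=-95≡9 → j
t(19): 19·(19−8)=209≡1 → b
n(13): 19·(13−8)=95≡17 → r
h(7): 19·(7−8)=-19≡7 → h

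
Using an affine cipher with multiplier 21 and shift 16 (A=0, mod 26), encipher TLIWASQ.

T(19): 21·19+16=415≡25 → Z
L(11): 21·11+16=247≡13 → N
I(8): 21·8+16=184≡2 → C
W(22): 21·22+16=478≡10 → K
A(0): 21·0+16=16 → Q
S(18): 21·18+16=394≡4 → E
Q(16): 21·16+16=352≡14 → O

ZNCKQEO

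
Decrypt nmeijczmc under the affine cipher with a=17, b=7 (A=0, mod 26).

The inverse of 17 mod 26 is 23, since 17·23=391≡1. Apply D(y)=23·(y−7) mod 26:
n(13): 23·(13−7)=138≡8 → i
m(12): 23·(12−7)=115≡11 → l
e(4): 23·(4−7)=-69≡9 → j
i(8): 23·(8−7)=23 → x
j(9): 23·(9−7)=46≡20 → u
c(2): 23·(2−7)=-115≡15 → p
z(25): 23·(25−7)=414≡24 → y
m(12): 23·(12−7)=115≡11 → l
c(2): 23·(2−7)=-115≡15 → p

iljxupylp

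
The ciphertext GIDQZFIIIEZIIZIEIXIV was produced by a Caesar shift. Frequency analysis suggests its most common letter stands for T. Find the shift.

The most frequent ciphertext letter is I (appears 9 times).
I is position 8; T is position 19.
Shift = -11≡15.

15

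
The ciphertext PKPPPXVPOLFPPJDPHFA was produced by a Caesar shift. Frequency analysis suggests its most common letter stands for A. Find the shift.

15

The most frequent ciphertext letter is P (appears 8 times).
P is position 15; A is position 0.
Shift = 15.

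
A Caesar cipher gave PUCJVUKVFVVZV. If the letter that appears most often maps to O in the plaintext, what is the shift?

7

The most frequent ciphertext letter is V (appears 5 times).
V is position 21; O is position 14.
Shift = 7.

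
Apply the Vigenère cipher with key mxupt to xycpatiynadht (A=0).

Repeat the key across the message: mxuptmxuptmxu
x(23)+m(12): 35≡9 → j
y(24)+x(23): 47≡21 → v
c(2)+u(20): 22 → w
p(15)+p(15): 30≡4 → e
a(0)+t(19): 19 → t
t(19)+m(12): 31≡5 → f
i(8)+x(23): 31≡5 → f
y(24)+u(20): 44≡18 → s
n(13)+p(15): 28≡2 → c
a(0)+t(19): 19 → t
d(3)+m(12): 15 → p
h(7)+x(23): 30≡4 → e
t(19)+u(20): 39≡13 → n

jvwetffsctpen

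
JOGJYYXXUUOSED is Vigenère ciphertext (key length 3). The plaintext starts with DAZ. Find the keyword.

Subtract each crib letter from the matching ciphertext letter (mod 26):
J(9)−D(3)=6 → G
O(14)−A(0)=14 → O
G(6)−Z(25)=-19≡7 → H

GOH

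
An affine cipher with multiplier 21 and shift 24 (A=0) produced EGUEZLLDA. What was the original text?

EOGEFNNZK

The inverse of 21 mod 26 is 5, since 21·5=105≡1. Apply D(y)=5·(y−24) mod 26:
E(4): 5·(4−24)=-100≡4 → E
G(6): 5·(6−24)=-90≡14 → O
U(20): 5·(20−24)=-20≡6 → G
E(4): 5·(4−24)=-100≡4 → E
Z(25): 5·(25−24)=5 → F
L(11): 5·(11−24)=-65≡13 → N
L(11): 5·(11−24)=-65≡13 → N
D(3): 5·(3−24)=-105≡25 → Z
A(0): 5·(0−24)=-120≡10 → K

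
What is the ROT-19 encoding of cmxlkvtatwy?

c(2): 2+19=21 → v
m(12): 12+19=31≡5 → f
x(23): 23+19=42≡16 → q
l(11): 11+19=30≡4 → e
k(10): 10+19=29≡3 → d
v(21): 21+19=40≡14 → o
t(19): 19+19=38≡12 → m
a(0): 0+19=19 → t
t(19): 19+19=38≡12 → m
w(22): 22+19=41≡15 → p
y(24): 24+19=43≡17 → r

vfqedomtmpr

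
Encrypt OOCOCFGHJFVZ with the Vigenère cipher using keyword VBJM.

Repeat the key across the message: VBJMVBJMVBJM
O(14)+V(21): 35≡9 → J
O(14)+B(1): 15 → P
C(2)+J(9): 11 → L
O(14)+M(12): 26≡0 → A
C(2)+V(21): 23 → X
F(5)+B(1): 6 → G
G(6)+J(9): 15 → P
H(7)+M(12): 19 → T
J(9)+V(21): 30≡4 → E
F(5)+B(1): 6 → G
V(21)+J(9): 30≡4 → E
Z(25)+M(12): 37≡11 → L

JPLAXGPTEGEL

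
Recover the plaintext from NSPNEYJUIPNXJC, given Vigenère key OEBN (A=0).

Repeat the key across the ciphertext: OEBNOEBNOEBNOE
N(13)−O(14): -1≡25 → Z
S(18)−E(4): 14 → O
P(15)−B(1): 14 → O
N(13)−N(13): 0 → A
E(4)−O(14): -10≡16 → Q
Y(24)−E(4): 20 → U
J(9)−B(1): 8 → I
U(20)−N(13): 7 → H
I(8)−O(14): -6≡20 → U
P(15)−E(4): 11 → L
N(13)−B(1): 12 → M
X(23)−N(13): 10 → K
J(9)−O(14): -5≡21 → V
C(2)−E(4): -2≡24 → Y

ZOOAQUIHULMKVY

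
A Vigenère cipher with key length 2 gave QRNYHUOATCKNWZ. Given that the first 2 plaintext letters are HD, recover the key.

JO

Subtract each crib letter from the matching ciphertext letter (mod 26):
Q(16)−H(7)=9 → J
R(17)−D(3)=14 → O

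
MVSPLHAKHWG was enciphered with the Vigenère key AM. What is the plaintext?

MJSDLVAYHKG

Repeat the key across the ciphertext: AMAMAMAMAMA
M(12)−A(0): 12 → M
V(21)−M(12): 9 → J
S(18)−A(0): 18 → S
P(15)−M(12): 3 → D
L(11)−A(0): 11 → L
H(7)−M(12): -5≡21 → V
A(0)−A(0): 0 → A
K(10)−M(12): -2≡24 → Y
H(7)−A(0): 7 → H
W(22)−M(12): 10 → K
G(6)−A(0): 6 → G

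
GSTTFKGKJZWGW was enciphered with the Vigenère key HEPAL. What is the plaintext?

Repeat the key across the ciphertext: HEPALHEPALHEP
G(6)−H(7): -1≡25 → Z
S(18)−E(4): 14 → O
T(19)−P(15): 4 → E
T(19)−A(0): 19 → T
F(5)−L(11): -6≡20 → U
K(10)−H(7): 3 → D
G(6)−E(4): 2 → C
K(10)−P(15): -5≡21 → V
J(9)−A(0): 9 → J
Z(25)−L(11): 14 → O
W(22)−H(7): 15 → P
G(6)−E(4): 2 → C
W(22)−P(15): 7 → H

ZOETUDCVJOPCH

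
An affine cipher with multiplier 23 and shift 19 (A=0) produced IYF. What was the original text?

The inverse of 23 mod 26 is 17, since 23·17=391≡1. Apply D(y)=17·(y−19) mod 26:
I(8): 17·(8−19)=-187≡21 → V
Y(24): 17·(24−19)=85≡7 → H
F(5): 17·(5−19)=-238≡22 → W

VHW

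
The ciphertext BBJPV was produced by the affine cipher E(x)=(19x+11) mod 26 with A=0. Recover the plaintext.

UUESG

The inverse of 19 mod 26 is 11, since 19·11=209≡1. Apply D(y)=11·(y−11) mod 26:
B(1): 11·(1−11)=-110≡20 → U
B(1): 11·(1−11)=-110≡20 → U
J(9): 11·(9−11)=-22≡4 → E
P(15): 11·(15−11)=44≡18 → S
V(21): 11·(21−11)=110≡6 → G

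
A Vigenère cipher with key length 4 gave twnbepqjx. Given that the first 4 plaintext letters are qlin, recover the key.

dlfo

Subtract each crib letter from the matching ciphertext letter (mod 26):
t(19)−q(16)=3 → d
w(22)−l(11)=11 → l
n(13)−i(8)=5 → f
b(1)−n(13)=-12≡14 → o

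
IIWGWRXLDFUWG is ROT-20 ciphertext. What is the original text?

I(8): 8−20=-12≡14 → O
I(8): 8−20=-12≡14 → O
W(22): 22−20=2 → C
G(6): 6−20=-14≡12 → M
W(22): 22−20=2 → C
R(17): 17−20=-3≡23 → X
X(23): 23−20=3 → D
L(11): 11−20=-9≡17 → R
D(3): 3−20=-17≡9 → J
F(5): 5−20=-15≡11 → L
U(20): 20−20=0 → A
W(22): 22−20=2 → C
G(6): 6−20=-14≡12 → M

OOCMCXDRJLACM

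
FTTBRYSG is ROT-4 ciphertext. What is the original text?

BPPXNUOC

F(5): 5−4=1 → B
T(19): 19−4=15 → P
T(19): 19−4=15 → P
B(1): 1−4=-3≡23 → X
R(17): 17−4=13 → N
Y(24): 24−4=20 → U
S(18): 18−4=14 → O
G(6): 6−4=2 → C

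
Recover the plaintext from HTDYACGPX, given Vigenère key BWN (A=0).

GXQXEPFTK

Repeat the key across the ciphertext: BWNBWNBWN
H(7)−B(1): 6 → G
T(19)−W(22): -3≡23 → X
D(3)−N(13): -10≡16 → Q
Y(24)−B(1): 23 → X
A(0)−W(22): -22≡4 → E
C(2)−N(13): -11≡15 → P
G(6)−B(1): 5 → F
P(15)−W(22): -7≡19 → T
X(23)−N(13): 10 → K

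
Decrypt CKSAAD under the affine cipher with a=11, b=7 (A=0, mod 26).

JFBXXC

The inverse of 11 mod 26 is 19, since 11·19=209≡1. Apply D(y)=19·(y−7) mod 26:
C(2): 19·(2−7)=-95≡9 → J
K(10): 19·(10−7)=57≡5 → F
S(18): 19·(18−7)=209≡1 → B
A(0): 19·(0−7)=-133≡23 → X
A(0): 19·(0−7)=-133≡23 → X
D(3): 19·(3−7)=-76≡2 → C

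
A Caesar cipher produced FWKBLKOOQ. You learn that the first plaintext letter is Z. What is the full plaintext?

From the crib: F(5)−Z(25)=-20≡6, so the shift is 6.
Subtract 6 from each ciphertext letter:
F(5): 5−6=-1≡25 → Z
W(22): 22−6=16 → Q
K(10): 10−6=4 → E
B(1): 1−6=-5≡21 → V
L(11): 11−6=5 → F
K(10): 10−6=4 → E
O(14): 14−6=8 → I
O(14): 14−6=8 → I
Q(16): 16−6=10 → K

ZQEVFEIIK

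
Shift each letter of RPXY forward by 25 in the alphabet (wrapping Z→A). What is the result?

R(17): 17+25=42≡16 → Q
P(15): 15+25=40≡14 → O
X(23): 23+25=48≡22 → W
Y(24): 24+25=49≡23 → X

QOWX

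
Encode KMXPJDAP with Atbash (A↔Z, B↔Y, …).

K(10) → P(15)
M(12) → N(13)
X(23) → C(2)
P(15) → K(10)
J(9) → Q(16)
D(3) → W(22)
A(0) → Z(25)
P(15) → K(10)

PNCKQWZK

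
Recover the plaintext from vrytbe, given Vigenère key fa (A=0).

Repeat the key across the ciphertext: fafafa
v(21)−f(5): 16 → q
r(17)−a(0): 17 → r
y(24)−f(5): 19 → t
t(19)−a(0): 19 → t
b(1)−f(5): -4≡22 → w
e(4)−a(0): 4 → e

qrttwe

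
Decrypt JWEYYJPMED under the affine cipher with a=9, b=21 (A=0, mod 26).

The inverse of 9 mod 26 is 3, since 9·3=27≡1. Apply D(y)=3·(y−21) mod 26:
J(9): 3·(9−21)=-36≡16 → Q
W(22): 3·(22−21)=3 → D
E(4): 3·(4−21)=-51≡1 → B
Y(24): 3·(24−21)=9 → J
Y(24): 3·(24−21)=9 → J
J(9): 3·(9−21)=-36≡16 → Q
P(15): 3·(15−21)=-18≡8 → I
M(12): 3·(12−21)=-27≡25 → Z
E(4): 3·(4−21)=-51≡1 → B
D(3): 3·(3−21)=-54≡24 → Y

QDBJJQIZBY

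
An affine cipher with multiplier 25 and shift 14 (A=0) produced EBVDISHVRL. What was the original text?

The inverse of 25 mod 26 is 25, since 25·25=625≡1. Apply D(y)=25·(y−14) mod 26:
E(4): 25·(4−14)=-250≡10 → K
B(1): 25·(1−14)=-325≡13 → N
V(21): 25·(21−14)=175≡19 → T
D(3): 25·(3−14)=-275≡11 → L
I(8): 25·(8−14)=-150≡6 → G
S(18): 25·(18−14)=100≡22 → W
H(7): 25·(7−14)=-175≡7 → H
V(21): 25·(21−14)=175≡19 → T
R(17): 25·(17−14)=75≡23 → X
L(11): 25·(11−14)=-75≡3 → D

KNTLGWHTXD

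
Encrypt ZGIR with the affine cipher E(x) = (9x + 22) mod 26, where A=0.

Z(25): 9·25+22=247≡13 → N
G(6): 9·6+22=76≡24 → Y
I(8): 9·8+22=94≡16 → Q
R(17): 9·17+22=175≡19 → T

NYQT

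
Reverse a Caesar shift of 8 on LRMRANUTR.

L(11): 11−8=3 → D
R(17): 17−8=9 → J
M(12): 12−8=4 → E
R(17): 17−8=9 → J
A(0): 0−8=-8≡18 → S
N(13): 13−8=5 → F
U(20): 20−8=12 → M
T(19): 19−8=11 → L
R(17): 17−8=9 → J

DJEJSFMLJ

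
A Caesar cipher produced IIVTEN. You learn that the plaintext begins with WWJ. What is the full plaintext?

From the crib: I(8)−W(22)=-14≡12, so the shift is 12.
Subtract 12 from each ciphertext letter:
I(8): 8−12=-4≡22 → W
I(8): 8−12=-4≡22 → W
V(21): 21−12=9 → J
T(19): 19−12=7 → H
E(4): 4−12=-8≡18 → S
N(13): 13−12=1 → B

WWJHSB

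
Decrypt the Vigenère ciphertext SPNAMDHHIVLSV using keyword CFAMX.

QKNOPBCHWYJNV

Repeat the key across the ciphertext: CFAMXCFAMXCFA
S(18)−C(2): 16 → Q
P(15)−F(5): 10 → K
N(13)−A(0): 13 → N
A(0)−M(12): -12≡14 → O
M(12)−X(23): -11≡15 → P
D(3)−C(2): 1 → B
H(7)−F(5): 2 → C
H(7)−A(0): 7 → H
I(8)−M(12): -4≡22 → W
V(21)−X(23): -2≡24 → Y
L(11)−C(2): 9 → J
S(18)−F(5): 13 → N
V(21)−A(0): 21 → V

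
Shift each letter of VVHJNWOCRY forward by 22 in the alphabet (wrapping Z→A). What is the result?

RRDFJSKYNU

V(21): 21+22=43≡17 → R
V(21): 21+22=43≡17 → R
H(7): 7+22=29≡3 → D
J(9): 9+22=31≡5 → F
N(13): 13+22=35≡9 → J
W(22): 22+22=44≡18 → S
O(14): 14+22=36≡10 → K
C(2): 2+22=24 → Y
R(17): 17+22=39≡13 → N
Y(24): 24+22=46≡20 → U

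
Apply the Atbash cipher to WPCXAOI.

DKXCZLR

W(22) → D(3)
P(15) → K(10)
C(2) → X(23)
X(23) → C(2)
A(0) → Z(25)
O(14) → L(11)
I(8) → R(17)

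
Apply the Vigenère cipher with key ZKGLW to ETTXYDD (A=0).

DDZIUCN

Repeat the key across the message: ZKGLWZK
E(4)+Z(25): 29≡3 → D
T(19)+K(10): 29≡3 → D
T(19)+G(6): 25 → Z
X(23)+L(11): 34≡8 → I
Y(24)+W(22): 46≡20 → U
D(3)+Z(25): 28≡2 → C
D(3)+K(10): 13 → N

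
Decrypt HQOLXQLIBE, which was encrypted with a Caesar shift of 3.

ENLIUNIFYB

H(7): 7−3=4 → E
Q(16): 16−3=13 → N
O(14): 14−3=11 → L
L(11): 11−3=8 → I
X(23): 23−3=20 → U
Q(16): 16−3=13 → N
L(11): 11−3=8 → I
I(8): 8−3=5 → F
B(1): 1−3=-2≡24 → Y
E(4): 4−3=1 → B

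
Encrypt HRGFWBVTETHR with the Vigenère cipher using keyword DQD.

Repeat the key across the message: DQDDQDDQDDQD
H(7)+D(3): 10 → K
R(17)+Q(16): 33≡7 → H
G(6)+D(3): 9 → J
F(5)+D(3): 8 → I
W(22)+Q(16): 38≡12 → M
B(1)+D(3): 4 → E
V(21)+D(3): 24 → Y
T(19)+Q(16): 35≡9 → J
E(4)+D(3): 7 → H
T(19)+D(3): 22 → W
H(7)+Q(16): 23 → X
R(17)+D(3): 20 → U

KHJIMEYJHWXU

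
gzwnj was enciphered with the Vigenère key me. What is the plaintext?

Repeat the key across the ciphertext: memem
g(6)−m(12): -6≡20 → u
z(25)−e(4): 21 → v
w(22)−m(12): 10 → k
n(13)−e(4): 9 → j
j(9)−m(12): -3≡23 → x

uvkjx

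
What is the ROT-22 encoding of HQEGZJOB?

DMACVFKX

H(7): 7+22=29≡3 → D
Q(16): 16+22=38≡12 → M
E(4): 4+22=26≡0 → A
G(6): 6+22=28≡2 → C
Z(25): 25+22=47≡21 → V
J(9): 9+22=31≡5 → F
O(14): 14+22=36≡10 → K
B(1): 1+22=23 → X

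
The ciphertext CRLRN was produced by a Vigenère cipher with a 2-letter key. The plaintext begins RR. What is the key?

LA

Subtract each crib letter from the matching ciphertext letter (mod 26):
C(2)−R(17)=-15≡11 → L
R(17)−R(17)=0 → A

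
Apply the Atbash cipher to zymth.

abngs

z(25) → a(0)
y(24) → b(1)
m(12) → n(13)
t(19) → g(6)
h(7) → s(18)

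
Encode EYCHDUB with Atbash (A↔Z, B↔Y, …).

E(4) → V(21)
Y(24) → B(1)
C(2) → X(23)
H(7) → S(18)
D(3) → W(22)
U(20) → F(5)
B(1) → Y(24)

VBXSWFY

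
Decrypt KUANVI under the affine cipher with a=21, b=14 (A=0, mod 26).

GEIVJW

The inverse of 21 mod 26 is 5, since 21·5=105≡1. Apply D(y)=5·(y−14) mod 26:
K(10): 5·(10−14)=-20≡6 → G
U(20): 5·(20−14)=30≡4 → E
A(0): 5·(0−14)=-70≡8 → I
N(13): 5·(13−14)=-5≡21 → V
V(21): 5·(21−14)=35≡9 → J
I(8): 5·(8−14)=-30≡22 → W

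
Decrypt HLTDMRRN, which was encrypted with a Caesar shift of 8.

ZDLVEJJF

H(7): 7−8=-1≡25 → Z
L(11): 11−8=3 → D
T(19): 19−8=11 → L
D(3): 3−8=-5≡21 → V
M(12): 12−8=4 → E
R(17): 17−8=9 → J
R(17): 17−8=9 → J
N(13): 13−8=5 → F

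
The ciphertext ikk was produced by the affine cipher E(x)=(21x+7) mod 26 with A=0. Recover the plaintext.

The inverse of 21 mod 26 is 5, since 21·5=105≡1. Apply D(y)=5·(y−7) mod 26:
i(8): 5·(8−7)=5 → f
k(10): 5·(10−7)=15 → p
k(10): 5·(10−7)=15 → p

fpp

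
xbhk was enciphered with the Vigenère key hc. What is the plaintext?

Repeat the key across the ciphertext: hchc
x(23)−h(7): 16 → q
b(1)−c(2): -1≡25 → z
h(7)−h(7): 0 → a
k(10)−c(2): 8 → i

qzai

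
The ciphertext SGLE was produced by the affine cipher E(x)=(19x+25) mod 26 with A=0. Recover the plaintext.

BZCD

The inverse of 19 mod 26 is 11, since 19·11=209≡1. Apply D(y)=11·(y−25) mod 26:
S(18): 11·(18−25)=-77≡1 → B
G(6): 11·(6−25)=-209≡25 → Z
L(11): 11·(11−25)=-154≡2 → C
E(4): 11·(4−25)=-231≡3 → D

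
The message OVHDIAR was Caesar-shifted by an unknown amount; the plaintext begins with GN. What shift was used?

8

From the crib: O(14)−G(6)=8, so the shift is 8.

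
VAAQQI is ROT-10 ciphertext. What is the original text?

LQQGGY

V(21): 21−10=11 → L
A(0): 0−10=-10≡16 → Q
A(0): 0−10=-10≡16 → Q
Q(16): 16−10=6 → G
Q(16): 16−10=6 → G
I(8): 8−10=-2≡24 → Y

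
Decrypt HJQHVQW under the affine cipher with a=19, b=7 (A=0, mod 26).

AWVAYVJ

The inverse of 19 mod 26 is 11, since 19·11=209≡1. Apply D(y)=11·(y−7) mod 26:
H(7): 11·(7−7)=0 → A
J(9): 11·(9−7)=22 → W
Q(16): 11·(16−7)=99≡21 → V
H(7): 11·(7−7)=0 → A
V(21): 11·(21−7)=154≡24 → Y
Q(16): 11·(16−7)=99≡21 → V
W(22): 11·(22−7)=165≡9 → J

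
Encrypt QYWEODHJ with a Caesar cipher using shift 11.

Q(16): 16+11=27≡1 → B
Y(24): 24+11=35≡9 → J
W(22): 22+11=33≡7 → H
E(4): 4+11=15 → P
O(14): 14+11=25 → Z
D(3): 3+11=14 → O
H(7): 7+11=18 → S
J(9): 9+11=20 → U

BJHPZOSU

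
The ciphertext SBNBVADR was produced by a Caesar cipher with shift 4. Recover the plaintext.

OXJXRWZN

S(18): 18−4=14 → O
B(1): 1−4=-3≡23 → X
N(13): 13−4=9 → J
B(1): 1−4=-3≡23 → X
V(21): 21−4=17 → R
A(0): 0−4=-4≡22 → W
D(3): 3−4=-1≡25 → Z
R(17): 17−4=13 → N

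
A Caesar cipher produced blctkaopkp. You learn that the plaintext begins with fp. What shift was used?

22

From the crib: b(1)−f(5)=-4≡22, so the shift is 22.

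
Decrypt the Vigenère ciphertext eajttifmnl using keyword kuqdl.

Repeat the key across the ciphertext: kuqdlkuqdl
e(4)−k(10): -6≡20 → u
a(0)−u(20): -20≡6 → g
j(9)−q(16): -7≡19 → t
t(19)−d(3): 16 → q
t(19)−l(11): 8 → i
i(8)−k(10): -2≡24 → y
f(5)−u(20): -15≡11 → l
m(12)−q(16): -4≡22 → w
n(13)−d(3): 10 → k
l(11)−l(11): 0 → a

ugtqiylwka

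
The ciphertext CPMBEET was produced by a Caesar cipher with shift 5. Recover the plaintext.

C(2): 2−5=-3≡23 → X
P(15): 15−5=10 → K
M(12): 12−5=7 → H
B(1): 1−5=-4≡22 → W
E(4): 4−5=-1≡25 → Z
E(4): 4−5=-1≡25 → Z
T(19): 19−5=14 → O

XKHWZZO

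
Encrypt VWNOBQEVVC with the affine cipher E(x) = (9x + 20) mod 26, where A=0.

V(21): 9·21+20=209≡1 → B
W(22): 9·22+20=218≡10 → K
N(13): 9·13+20=137≡7 → H
O(14): 9·14+20=146≡16 → Q
B(1): 9·1+20=29≡3 → D
Q(16): 9·16+20=164≡8 → I
E(4): 9·4+20=56≡4 → E
V(21): 9·21+20=209≡1 → B
V(21): 9·21+20=209≡1 → B
C(2): 9·2+20=38≡12 → M

BKHQDIEBBM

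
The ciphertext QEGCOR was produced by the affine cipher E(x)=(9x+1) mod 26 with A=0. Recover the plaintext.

TJPDNW

The inverse of 9 mod 26 is 3, since 9·3=27≡1. Apply D(y)=3·(y−1) mod 26:
Q(16): 3·(16−1)=45≡19 → T
E(4): 3·(4−1)=9 → J
G(6): 3·(6−1)=15 → P
C(2): 3·(2−1)=3 → D
O(14): 3·(14−1)=39≡13 → N
R(17): 3·(17−1)=48≡22 → W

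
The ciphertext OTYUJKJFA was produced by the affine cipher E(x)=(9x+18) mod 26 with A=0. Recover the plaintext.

ODSGZCZNY

The inverse of 9 mod 26 is 3, since 9·3=27≡1. Apply D(y)=3·(y−18) mod 26:
O(14): 3·(14−18)=-12≡14 → O
T(19): 3·(19−18)=3 → D
Y(24): 3·(24−18)=18 → S
U(20): 3·(20−18)=6 → G
J(9): 3·(9−18)=-27≡25 → Z
K(10): 3·(10−18)=-24≡2 → C
J(9): 3·(9−18)=-27≡25 → Z
F(5): 3·(5−18)=-39≡13 → N
A(0): 3·(0−18)=-54≡24 → Y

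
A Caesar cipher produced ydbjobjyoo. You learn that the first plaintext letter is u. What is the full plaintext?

uzxfkxfukk

From the crib: y(24)−u(20)=4, so the shift is 4.
Subtract 4 from each ciphertext letter:
y(24): 24−4=20 → u
d(3): 3−4=-1≡25 → z
b(1): 1−4=-3≡23 → x
j(9): 9−4=5 → f
o(14): 14−4=10 → k
b(1): 1−4=-3≡23 → x
j(9): 9−4=5 → f
y(24): 24−4=20 → u
o(14): 14−4=10 → k
o(14): 14−4=10 → k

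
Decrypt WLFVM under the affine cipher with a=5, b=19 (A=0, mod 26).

The inverse of 5 mod 26 is 21, since 5·21=105≡1. Apply D(y)=21·(y−19) mod 26:
W(22): 21·(22−19)=63≡11 → L
L(11): 21·(11−19)=-168≡14 → O
F(5): 21·(5−19)=-294≡18 → S
V(21): 21·(21−19)=42≡16 → Q
M(12): 21·(12−19)=-147≡9 → J

LOSQJ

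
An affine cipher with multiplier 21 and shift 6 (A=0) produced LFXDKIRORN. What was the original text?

The inverse of 21 mod 26 is 5, since 21·5=105≡1. Apply D(y)=5·(y−6) mod 26:
L(11): 5·(11−6)=25 → Z
F(5): 5·(5−6)=-5≡21 → V
X(23): 5·(23−6)=85≡7 → H
D(3): 5·(3−6)=-15≡11 → L
K(10): 5·(10−6)=20 → U
I(8): 5·(8−6)=10 → K
R(17): 5·(17−6)=55≡3 → D
O(14): 5·(14−6)=40≡14 → O
R(17): 5·(17−6)=55≡3 → D
N(13): 5·(13−6)=35≡9 → J

ZVHLUKDODJ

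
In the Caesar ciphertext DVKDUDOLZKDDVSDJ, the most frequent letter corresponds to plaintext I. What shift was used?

The most frequent ciphertext letter is D (appears 6 times).
D is position 3; I is position 8.
Shift = -5≡21.

21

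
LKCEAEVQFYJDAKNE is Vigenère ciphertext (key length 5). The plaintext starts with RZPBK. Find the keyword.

Subtract each crib letter from the matching ciphertext letter (mod 26):
L(11)−R(17)=-6≡20 → U
K(10)−Z(25)=-15≡11 → L
C(2)−P(15)=-13≡13 → N
E(4)−B(1)=3 → D
A(0)−K(10)=-10≡16 → Q

ULNDQ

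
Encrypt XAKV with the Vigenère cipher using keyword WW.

Repeat the key across the message: WWWW
X(23)+W(22): 45≡19 → T
A(0)+W(22): 22 → W
K(10)+W(22): 32≡6 → G
V(21)+W(22): 43≡17 → R

TWGR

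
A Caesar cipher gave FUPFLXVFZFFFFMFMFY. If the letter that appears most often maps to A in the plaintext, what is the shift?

5

The most frequent ciphertext letter is F (appears 9 times).
F is position 5; A is position 0.
Shift = 5.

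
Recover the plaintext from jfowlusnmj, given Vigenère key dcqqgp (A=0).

gdygffplwt

Repeat the key across the ciphertext: dcqqgpdcqq
j(9)−d(3): 6 → g
f(5)−c(2): 3 → d
o(14)−q(16): -2≡24 → y
w(22)−q(16): 6 → g
l(11)−g(6): 5 → f
u(20)−p(15): 5 → f
s(18)−d(3): 15 → p
n(13)−c(2): 11 → l
m(12)−q(16): -4≡22 → w
j(9)−q(16): -7≡19 → t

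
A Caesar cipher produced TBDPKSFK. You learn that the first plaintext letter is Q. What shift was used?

3

From the crib: T(19)−Q(16)=3, so the shift is 3.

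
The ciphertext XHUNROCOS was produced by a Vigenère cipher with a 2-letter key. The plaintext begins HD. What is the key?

QE

Subtract each crib letter from the matching ciphertext letter (mod 26):
X(23)−H(7)=16 → Q
H(7)−D(3)=4 → E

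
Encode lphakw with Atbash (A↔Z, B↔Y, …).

l(11) → o(14)
p(15) → k(10)
h(7) → s(18)
a(0) → z(25)
k(10) → p(15)
w(22) → d(3)

okszpd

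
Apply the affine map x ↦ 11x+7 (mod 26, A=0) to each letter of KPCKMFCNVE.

K(10): 11·10+7=117≡13 → N
P(15): 11·15+7=172≡16 → Q
C(2): 11·2+7=29≡3 → D
K(10): 11·10+7=117≡13 → N
M(12): 11·12+7=139≡9 → J
F(5): 11·5+7=62≡10 → K
C(2): 11·2+7=29≡3 → D
N(13): 11·13+7=150≡20 → U
V(21): 11·21+7=238≡4 → E
E(4): 11·4+7=51≡25 → Z

NQDNJKDUEZ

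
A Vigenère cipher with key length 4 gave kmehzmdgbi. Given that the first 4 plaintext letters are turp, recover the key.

Subtract each crib letter from the matching ciphertext letter (mod 26):
k(10)−t(19)=-9≡17 → r
m(12)−u(20)=-8≡18 → s
e(4)−r(17)=-13≡13 → n
h(7)−p(15)=-8≡18 → s

rsns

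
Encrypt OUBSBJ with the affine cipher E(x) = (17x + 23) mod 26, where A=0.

BZOROU

O(14): 17·14+23=261≡1 → B
U(20): 17·20+23=363≡25 → Z
B(1): 17·1+23=40≡14 → O
S(18): 17·18+23=329≡17 → R
B(1): 17·1+23=40≡14 → O
J(9): 17·9+23=176≡20 → U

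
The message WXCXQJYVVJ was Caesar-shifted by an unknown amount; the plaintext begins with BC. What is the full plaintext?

From the crib: W(22)−B(1)=21, so the shift is 21.
Subtract 21 from each ciphertext letter:
W(22): 22−21=1 → B
X(23): 23−21=2 → C
C(2): 2−21=-19≡7 → H
X(23): 23−21=2 → C
Q(16): 16−21=-5≡21 → V
J(9): 9−21=-12≡14 → O
Y(24): 24−21=3 → D
V(21): 21−21=0 → A
V(21): 21−21=0 → A
J(9): 9−21=-12≡14 → O

BCHCVODAAO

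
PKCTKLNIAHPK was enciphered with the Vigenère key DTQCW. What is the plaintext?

Repeat the key across the ciphertext: DTQCWDTQCWDT
P(15)−D(3): 12 → M
K(10)−T(19): -9≡17 → R
C(2)−Q(16): -14≡12 → M
T(19)−C(2): 17 → R
K(10)−W(22): -12≡14 → O
L(11)−D(3): 8 → I
N(13)−T(19): -6≡20 → U
I(8)−Q(16): -8≡18 → S
A(0)−C(2): -2≡24 → Y
H(7)−W(22): -15≡11 → L
P(15)−D(3): 12 → M
K(10)−T(19): -9≡17 → R

MRMROIUSYLMR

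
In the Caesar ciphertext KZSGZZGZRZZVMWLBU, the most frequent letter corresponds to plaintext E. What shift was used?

21

The most frequent ciphertext letter is Z (appears 6 times).
Z is position 25; E is position 4.
Shift = 21.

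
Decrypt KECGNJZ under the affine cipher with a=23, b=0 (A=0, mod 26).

The inverse of 23 mod 26 is 17, since 23·17=391≡1. Apply D(y)=17·(y−0) mod 26:
K(10): 17·(10−0)=170≡14 → O
E(4): 17·(4−0)=68≡16 → Q
C(2): 17·(2−0)=34≡8 → I
G(6): 17·(6−0)=102≡24 → Y
N(13): 17·(13−0)=221≡13 → N
J(9): 17·(9−0)=153≡23 → X
Z(25): 17·(25−0)=425≡9 → J

OQIYNXJ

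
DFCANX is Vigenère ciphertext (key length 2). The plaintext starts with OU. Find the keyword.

Subtract each crib letter from the matching ciphertext letter (mod 26):
D(3)−O(14)=-11≡15 → P
F(5)−U(20)=-15≡11 → L

PL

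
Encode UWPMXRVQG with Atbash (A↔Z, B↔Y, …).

FDKNCIEJT

U(20) → F(5)
W(22) → D(3)
P(15) → K(10)
M(12) → N(13)
X(23) → C(2)
R(17) → I(8)
V(21) → E(4)
Q(16) → J(9)
G(6) → T(19)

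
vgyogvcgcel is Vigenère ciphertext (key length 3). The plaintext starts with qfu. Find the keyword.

Subtract each crib letter from the matching ciphertext letter (mod 26):
v(21)−q(16)=5 → f
g(6)−f(5)=1 → b
y(24)−u(20)=4 → e

fbe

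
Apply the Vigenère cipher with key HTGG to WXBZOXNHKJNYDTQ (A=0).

Repeat the key across the message: HTGGHTGGHTGGHTG
W(22)+H(7): 29≡3 → D
X(23)+T(19): 42≡16 → Q
B(1)+G(6): 7 → H
Z(25)+G(6): 31≡5 → F
O(14)+H(7): 21 → V
X(23)+T(19): 42≡16 → Q
N(13)+G(6): 19 → T
H(7)+G(6): 13 → N
K(10)+H(7): 17 → R
J(9)+T(19): 28≡2 → C
N(13)+G(6): 19 → T
Y(24)+G(6): 30≡4 → E
D(3)+H(7): 10 → K
T(19)+T(19): 38≡12 → M
Q(16)+G(6): 22 → W

DQHFVQTNRCTEKMW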